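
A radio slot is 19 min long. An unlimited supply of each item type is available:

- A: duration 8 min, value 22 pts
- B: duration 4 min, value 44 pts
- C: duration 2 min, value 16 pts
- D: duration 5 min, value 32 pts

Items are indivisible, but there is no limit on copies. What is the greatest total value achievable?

Best value-per-unit is B at 44/4; filling with it alone gives 4×44 = 176.
Optimal mix: 4×B + 1×C → duration 18, value 192.

192 pts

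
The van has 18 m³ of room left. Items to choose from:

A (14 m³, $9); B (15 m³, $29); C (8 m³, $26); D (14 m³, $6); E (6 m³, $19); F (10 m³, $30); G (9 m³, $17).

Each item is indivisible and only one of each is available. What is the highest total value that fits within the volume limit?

$56

This is a 0/1 knapsack; check combinations near the capacity.
- C+F: volume 8+10=18, value 26+30=56
- E+F: volume 6+10=16, value 19+30=49
- C+E: volume 8+6=14, value 26+19=45
- C+G: volume 8+9=17, value 26+17=43
Best: $56.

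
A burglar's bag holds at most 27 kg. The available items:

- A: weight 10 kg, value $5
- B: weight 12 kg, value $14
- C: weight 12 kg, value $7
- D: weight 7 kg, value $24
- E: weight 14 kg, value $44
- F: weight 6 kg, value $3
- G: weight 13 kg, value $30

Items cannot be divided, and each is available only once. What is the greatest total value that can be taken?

This is a 0/1 knapsack; check combinations near the capacity.
- E+G: weight 14+13=27, value 44+30=74
- D+E+F: weight 7+14+6=27, value 24+44+3=71
- D+E: weight 7+14=21, value 24+44=68
- B+E: weight 12+14=26, value 14+44=58
Best: $74.

$74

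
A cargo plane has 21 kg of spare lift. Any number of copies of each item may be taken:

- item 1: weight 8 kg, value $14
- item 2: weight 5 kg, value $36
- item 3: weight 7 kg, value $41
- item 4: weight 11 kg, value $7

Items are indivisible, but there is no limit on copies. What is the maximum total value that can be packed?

$144

Best value-per-unit is item 2 at 36/5, and filling with it alone uses weight 4×5=20. No mix of the others beats 4×36 = 144.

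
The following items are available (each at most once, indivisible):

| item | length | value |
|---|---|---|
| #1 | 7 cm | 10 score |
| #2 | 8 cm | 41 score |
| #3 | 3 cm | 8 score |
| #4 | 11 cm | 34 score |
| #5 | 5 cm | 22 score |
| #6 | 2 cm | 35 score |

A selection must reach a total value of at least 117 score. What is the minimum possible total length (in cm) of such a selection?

Subsets with value ≥ 117, sorted by total length:
- #2+#3+#4+#6: length 24, value 118
- #2+#4+#5+#6: length 26, value 132
Minimum length: 24 cm.

24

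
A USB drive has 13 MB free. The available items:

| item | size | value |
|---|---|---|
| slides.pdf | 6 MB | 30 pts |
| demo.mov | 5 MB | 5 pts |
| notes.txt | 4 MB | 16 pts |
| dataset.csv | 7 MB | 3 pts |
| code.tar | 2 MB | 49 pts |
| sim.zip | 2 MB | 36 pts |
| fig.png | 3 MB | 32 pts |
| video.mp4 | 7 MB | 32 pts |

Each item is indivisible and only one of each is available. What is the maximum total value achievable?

Check high-value combinations within 13 MB:
- slides.pdf+code.tar+sim.zip+fig.png: size 6+2+2+3=13, value 30+49+36+32=147
- notes.txt+code.tar+sim.zip+fig.png: size 4+2+2+3=11, value 16+49+36+32=133
- demo.mov+code.tar+sim.zip+fig.png: size 5+2+2+3=12, value 5+49+36+32=122
Best: 147 pts.

147 pts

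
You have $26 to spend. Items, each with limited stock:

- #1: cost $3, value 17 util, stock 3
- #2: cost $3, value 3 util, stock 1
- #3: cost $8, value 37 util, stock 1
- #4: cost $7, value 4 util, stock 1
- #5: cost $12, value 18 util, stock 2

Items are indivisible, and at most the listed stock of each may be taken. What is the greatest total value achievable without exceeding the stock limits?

Best selections within cost 26 and stock limits:
- 3×#1 + 1×#3 + 1×#4: cost 24, value 92
- 3×#1 + 1×#2 + 1×#3: cost 20, value 91
Best: 92 util.

92 util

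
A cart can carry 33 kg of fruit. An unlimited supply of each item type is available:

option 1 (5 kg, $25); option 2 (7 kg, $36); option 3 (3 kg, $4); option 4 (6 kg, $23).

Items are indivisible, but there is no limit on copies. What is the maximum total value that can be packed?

$169

Best value-per-unit is option 2 at 36/7; filling with it alone gives 4×36 = 144.
Optimal mix: 1×option 1 + 4×option 2 → weight 33, value 169.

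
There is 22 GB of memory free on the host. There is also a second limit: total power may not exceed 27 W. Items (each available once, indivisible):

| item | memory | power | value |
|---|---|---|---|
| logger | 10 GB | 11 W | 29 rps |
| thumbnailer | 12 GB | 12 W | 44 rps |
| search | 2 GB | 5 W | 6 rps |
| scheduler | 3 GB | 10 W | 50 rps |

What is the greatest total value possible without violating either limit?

100 rps

Feasible sets respecting both limits:
- thumbnailer+search+scheduler: memory 17, power 27, value 100
- thumbnailer+scheduler: memory 15, power 22, value 94
- logger+search+scheduler: memory 15, power 26, value 85
- logger+scheduler: memory 13, power 21, value 79
Best: 100 rps.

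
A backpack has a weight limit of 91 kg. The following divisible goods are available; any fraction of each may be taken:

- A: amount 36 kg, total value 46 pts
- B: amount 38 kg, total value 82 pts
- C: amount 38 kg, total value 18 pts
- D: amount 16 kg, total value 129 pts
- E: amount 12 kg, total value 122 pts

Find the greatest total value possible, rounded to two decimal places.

Take in order of value per unit:
- E (122/12 per unit): all 12 → value 122, running total 122.00
- D (129/16 per unit): all 16 → value 129, running total 251.00
- B (82/38 per unit): all 38 → value 82, running total 333.00
- A (46/36 per unit): 25 of 36 → value 25×46/36 = 31.9444, running total 364.94
Total 364.94.

364.94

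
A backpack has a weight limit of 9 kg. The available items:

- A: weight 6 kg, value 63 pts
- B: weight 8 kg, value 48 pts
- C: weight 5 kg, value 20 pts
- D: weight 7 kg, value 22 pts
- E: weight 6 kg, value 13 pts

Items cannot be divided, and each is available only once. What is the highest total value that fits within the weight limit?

63 pts

Check high-value combinations within 9 kg:
- A: weight 6, value 63
- B: weight 8, value 48
- D: weight 7, value 22
- C: weight 5, value 20
Best: 63 pts.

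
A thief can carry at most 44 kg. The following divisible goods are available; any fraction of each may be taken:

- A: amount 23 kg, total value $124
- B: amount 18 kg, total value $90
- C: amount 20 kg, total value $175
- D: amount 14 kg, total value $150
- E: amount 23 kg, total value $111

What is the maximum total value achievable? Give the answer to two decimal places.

Take in order of value per unit:
- D (150/14 per unit): all 14 → value 150, running total 150.00
- C (175/20 per unit): all 20 → value 175, running total 325.00
- A (124/23 per unit): 10 of 23 → value 10×124/23 = 53.9130, running total 378.91
Total 378.91.

378.91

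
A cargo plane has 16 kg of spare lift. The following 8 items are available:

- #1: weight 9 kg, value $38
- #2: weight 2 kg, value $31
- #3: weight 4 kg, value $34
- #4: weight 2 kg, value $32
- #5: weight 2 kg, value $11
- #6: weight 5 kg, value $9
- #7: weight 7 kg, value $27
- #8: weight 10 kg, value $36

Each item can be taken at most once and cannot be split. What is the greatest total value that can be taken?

Check high-value combinations within 16 kg:
- #2+#3+#4+#7: weight 2+4+2+7=15, value 31+34+32+27=124
- #2+#3+#4+#5+#6: weight 2+4+2+2+5=15, value 31+34+32+11+9=117
- #1+#2+#4+#5: weight 9+2+2+2=15, value 38+31+32+11=112
Best: $124.

$124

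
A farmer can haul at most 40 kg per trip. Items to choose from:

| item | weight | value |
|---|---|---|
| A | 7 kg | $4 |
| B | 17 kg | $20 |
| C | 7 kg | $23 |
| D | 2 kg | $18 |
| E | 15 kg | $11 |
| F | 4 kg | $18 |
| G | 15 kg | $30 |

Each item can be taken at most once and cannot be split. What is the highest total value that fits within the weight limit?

$93

Check high-value combinations within 40 kg:
- A+C+D+F+G: weight 7+7+2+4+15=35, value 4+23+18+18+30=93
- C+D+F+G: weight 7+2+4+15=28, value 23+18+18+30=89
- B+D+F+G: weight 17+2+4+15=38, value 20+18+18+30=86
- A+B+C+D+F: weight 7+17+7+2+4=37, value 4+20+23+18+18=83
Best: $93.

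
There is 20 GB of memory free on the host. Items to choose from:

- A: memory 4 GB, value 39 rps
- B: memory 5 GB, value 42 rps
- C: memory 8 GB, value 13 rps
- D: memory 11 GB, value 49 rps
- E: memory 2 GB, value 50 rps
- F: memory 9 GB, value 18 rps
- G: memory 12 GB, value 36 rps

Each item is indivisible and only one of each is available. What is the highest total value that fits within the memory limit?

149 rps

Check high-value combinations within 20 GB:
- A+B+E+F: memory 4+5+2+9=20, value 39+42+50+18=149
- A+B+C+E: memory 4+5+8+2=19, value 39+42+13+50=144
- B+D+E: memory 5+11+2=18, value 42+49+50=141
- A+D+E: memory 4+11+2=17, value 39+49+50=138
- A+B+E: memory 4+5+2=11, value 39+42+50=131
Best: 149 rps.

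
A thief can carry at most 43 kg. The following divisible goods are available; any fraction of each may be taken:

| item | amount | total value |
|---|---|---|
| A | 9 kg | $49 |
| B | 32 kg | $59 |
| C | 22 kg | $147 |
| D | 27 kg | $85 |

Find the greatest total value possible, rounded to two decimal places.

233.78

Take in order of value per unit:
- C (147/22 per unit): all 22 → value 147, running total 147.00
- A (49/9 per unit): all 9 → value 49, running total 196.00
- D (85/27 per unit): 12 of 27 → value 12×85/27 = 37.7778, running total 233.78
Total 233.78.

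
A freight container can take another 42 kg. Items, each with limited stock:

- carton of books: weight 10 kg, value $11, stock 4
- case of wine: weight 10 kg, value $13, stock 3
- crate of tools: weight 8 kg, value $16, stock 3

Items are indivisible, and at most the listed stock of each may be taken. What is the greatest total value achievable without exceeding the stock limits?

$61

Top feasible selections:
- 1×case of wine + 3×crate of tools: weight 34, value 61
- 1×carton of books + 3×crate of tools: weight 34, value 59
- 2×case of wine + 2×crate of tools: weight 36, value 58
Best: $61.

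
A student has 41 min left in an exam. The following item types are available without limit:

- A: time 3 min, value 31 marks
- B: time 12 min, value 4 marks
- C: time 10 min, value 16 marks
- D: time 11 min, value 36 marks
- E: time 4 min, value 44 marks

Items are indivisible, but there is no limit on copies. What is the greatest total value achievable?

Best value-per-unit is E at 44/4; filling with it alone gives 10×44 = 440.
Optimal mix: 3×A + 8×E → time 41, value 445.

445 marks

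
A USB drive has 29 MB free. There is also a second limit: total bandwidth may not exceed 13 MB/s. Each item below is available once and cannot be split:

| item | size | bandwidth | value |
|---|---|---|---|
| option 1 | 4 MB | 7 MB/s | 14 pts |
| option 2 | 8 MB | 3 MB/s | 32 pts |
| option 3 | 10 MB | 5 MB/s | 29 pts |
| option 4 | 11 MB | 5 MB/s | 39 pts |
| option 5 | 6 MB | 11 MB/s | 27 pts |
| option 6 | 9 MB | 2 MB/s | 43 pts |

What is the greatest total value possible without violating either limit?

Feasible sets respecting both limits:
- option 2+option 4+option 6: size 28, bandwidth 10, value 114
- option 2+option 3+option 6: size 27, bandwidth 10, value 104
- option 2+option 3+option 4: size 29, bandwidth 13, value 100
- option 1+option 2+option 6: size 21, bandwidth 12, value 89
Best: 114 pts.

114 pts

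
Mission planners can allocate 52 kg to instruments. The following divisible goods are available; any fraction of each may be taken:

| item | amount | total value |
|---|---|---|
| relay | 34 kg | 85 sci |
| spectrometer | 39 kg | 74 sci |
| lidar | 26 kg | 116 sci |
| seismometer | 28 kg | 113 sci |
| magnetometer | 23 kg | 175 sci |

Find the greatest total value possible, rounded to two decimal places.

Take in order of value per unit:
- magnetometer (175/23 per unit): all 23 → value 175, running total 175.00
- lidar (116/26 per unit): all 26 → value 116, running total 291.00
- seismometer (113/28 per unit): 3 of 28 → value 3×113/28 = 12.1071, running total 303.11
Total 303.11.

303.11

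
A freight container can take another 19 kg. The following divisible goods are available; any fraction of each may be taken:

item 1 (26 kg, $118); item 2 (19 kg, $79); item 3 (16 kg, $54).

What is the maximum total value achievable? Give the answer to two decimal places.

Take in order of value per unit:
- item 1 (118/26 per unit): 19 of 26 → value 19×118/26 = 86.2308, running total 86.23
Total 86.23.

86.23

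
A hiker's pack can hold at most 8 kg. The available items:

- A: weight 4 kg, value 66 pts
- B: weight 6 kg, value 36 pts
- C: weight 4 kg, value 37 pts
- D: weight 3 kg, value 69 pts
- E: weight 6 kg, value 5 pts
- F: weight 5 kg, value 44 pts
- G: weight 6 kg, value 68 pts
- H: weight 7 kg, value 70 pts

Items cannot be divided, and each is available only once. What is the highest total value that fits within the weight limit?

Check high-value combinations within 8 kg:
- A+D: weight 4+3=7, value 66+69=135
- D+F: weight 3+5=8, value 69+44=113
- C+D: weight 4+3=7, value 37+69=106
- A+C: weight 4+4=8, value 66+37=103
Best: 135 pts.

135 pts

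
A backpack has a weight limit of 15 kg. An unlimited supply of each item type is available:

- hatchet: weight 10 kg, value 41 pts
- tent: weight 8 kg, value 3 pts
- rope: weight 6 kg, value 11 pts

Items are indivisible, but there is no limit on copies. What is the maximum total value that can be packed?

Best value-per-unit is hatchet at 41/10, and filling with it alone uses weight 1×10=10. No mix of the others beats 1×41 = 41.

41 pts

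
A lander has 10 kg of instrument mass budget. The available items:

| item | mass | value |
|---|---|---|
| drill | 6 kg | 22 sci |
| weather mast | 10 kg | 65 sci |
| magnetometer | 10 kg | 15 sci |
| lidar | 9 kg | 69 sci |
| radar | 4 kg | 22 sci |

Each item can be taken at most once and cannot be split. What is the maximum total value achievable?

69 sci

Check high-value combinations within 10 kg:
- lidar: mass 9, value 69
- weather mast: mass 10, value 65
- drill+radar: mass 6+4=10, value 22+22=44
- radar: mass 4, value 22
- drill: mass 6, value 22
Best: 69 sci.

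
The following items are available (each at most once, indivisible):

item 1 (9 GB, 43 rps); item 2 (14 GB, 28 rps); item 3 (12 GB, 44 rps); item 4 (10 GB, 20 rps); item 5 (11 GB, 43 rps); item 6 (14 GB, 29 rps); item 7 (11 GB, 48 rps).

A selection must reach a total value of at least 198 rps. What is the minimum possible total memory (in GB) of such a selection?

Subsets with value ≥ 198, sorted by total memory:
- item 1+item 3+item 4+item 5+item 7: memory 53, value 198
- item 1+item 3+item 5+item 6+item 7: memory 57, value 207
- item 1+item 2+item 3+item 5+item 7: memory 57, value 206
Minimum memory: 53 GB.

53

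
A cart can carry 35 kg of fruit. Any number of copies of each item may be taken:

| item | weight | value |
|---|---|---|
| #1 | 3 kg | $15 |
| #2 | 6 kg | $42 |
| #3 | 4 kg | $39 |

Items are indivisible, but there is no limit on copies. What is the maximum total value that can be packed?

Best value-per-unit is #3 at 39/4; filling with it alone gives 8×39 = 312.
Optimal mix: 1×#1 + 8×#3 → weight 35, value 327.

$327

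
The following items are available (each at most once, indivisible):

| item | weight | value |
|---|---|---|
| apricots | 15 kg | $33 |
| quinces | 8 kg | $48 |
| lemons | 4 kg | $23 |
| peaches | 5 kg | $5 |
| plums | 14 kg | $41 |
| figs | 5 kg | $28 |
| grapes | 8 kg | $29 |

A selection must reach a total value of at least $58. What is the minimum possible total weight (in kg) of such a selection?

12

Subsets with value ≥ 58, sorted by total weight:
- quinces+lemons: weight 12, value 71
- quinces+figs: weight 13, value 76
- quinces+grapes: weight 16, value 77
- quinces+lemons+figs: weight 17, value 99
Minimum weight: 12 kg.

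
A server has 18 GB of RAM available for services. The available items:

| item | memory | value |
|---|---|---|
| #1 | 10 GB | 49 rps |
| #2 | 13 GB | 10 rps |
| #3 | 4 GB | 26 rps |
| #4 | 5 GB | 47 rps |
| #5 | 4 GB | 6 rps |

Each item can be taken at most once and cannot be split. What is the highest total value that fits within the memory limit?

96 rps

Check high-value combinations within 18 GB:
- #1+#4: memory 10+5=15, value 49+47=96
- #1+#3+#5: memory 10+4+4=18, value 49+26+6=81
- #3+#4+#5: memory 4+5+4=13, value 26+47+6=79
Best: 96 rps.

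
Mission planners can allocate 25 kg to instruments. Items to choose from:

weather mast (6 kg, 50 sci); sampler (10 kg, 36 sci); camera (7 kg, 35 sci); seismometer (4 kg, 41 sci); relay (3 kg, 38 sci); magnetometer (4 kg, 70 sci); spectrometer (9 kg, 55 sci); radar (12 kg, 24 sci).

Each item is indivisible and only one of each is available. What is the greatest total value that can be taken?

This is a 0/1 knapsack; check combinations near the capacity.
- weather mast+camera+seismometer+relay+magnetometer: mass 6+7+4+3+4=24, value 50+35+41+38+70=234
- weather mast+seismometer+magnetometer+spectrometer: mass 6+4+4+9=23, value 50+41+70+55=216
- weather mast+relay+magnetometer+spectrometer: mass 6+3+4+9=22, value 50+38+70+55=213
Best: 234 sci.

234 sci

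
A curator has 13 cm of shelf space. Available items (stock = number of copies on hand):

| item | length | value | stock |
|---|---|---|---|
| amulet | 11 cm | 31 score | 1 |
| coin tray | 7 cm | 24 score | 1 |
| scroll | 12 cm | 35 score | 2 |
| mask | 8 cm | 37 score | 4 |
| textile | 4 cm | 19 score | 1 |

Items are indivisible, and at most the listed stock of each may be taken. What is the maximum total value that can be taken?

56 score

Best selections within length 13 and stock limits:
- 1×mask + 1×textile: length 12, value 56
- 1×coin tray + 1×textile: length 11, value 43
- 1×mask: length 8, value 37
Best: 56 score.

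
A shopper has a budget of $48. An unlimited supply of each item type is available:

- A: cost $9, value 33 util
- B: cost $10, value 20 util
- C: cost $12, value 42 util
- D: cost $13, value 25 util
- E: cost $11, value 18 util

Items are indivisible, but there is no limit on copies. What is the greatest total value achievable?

Best value-per-unit is A at 33/9; filling with it alone gives 5×33 = 165.
Optimal mix: 4×A + 1×C → cost 48, value 174.

174 util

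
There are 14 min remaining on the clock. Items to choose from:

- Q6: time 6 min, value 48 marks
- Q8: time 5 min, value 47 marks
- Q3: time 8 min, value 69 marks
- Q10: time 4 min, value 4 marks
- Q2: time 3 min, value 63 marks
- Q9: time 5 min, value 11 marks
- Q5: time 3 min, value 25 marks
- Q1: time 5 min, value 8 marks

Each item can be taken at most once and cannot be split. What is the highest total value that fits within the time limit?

Check high-value combinations within 14 min:
- Q6+Q8+Q2: time 6+5+3=14, value 48+47+63=158
- Q3+Q2+Q5: time 8+3+3=14, value 69+63+25=157
- Q6+Q2+Q5: time 6+3+3=12, value 48+63+25=136
- Q8+Q2+Q5: time 5+3+3=11, value 47+63+25=135
- Q3+Q2: time 8+3=11, value 69+63=132
Best: 158 marks.

158 marks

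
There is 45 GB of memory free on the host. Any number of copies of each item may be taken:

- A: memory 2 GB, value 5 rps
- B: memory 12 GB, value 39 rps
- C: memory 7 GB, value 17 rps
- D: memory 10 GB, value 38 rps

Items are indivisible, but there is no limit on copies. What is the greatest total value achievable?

162 rps

Best value-per-unit is D at 38/10; filling with it alone gives 4×38 = 152.
Optimal mix: 2×A + 4×D → memory 44, value 162.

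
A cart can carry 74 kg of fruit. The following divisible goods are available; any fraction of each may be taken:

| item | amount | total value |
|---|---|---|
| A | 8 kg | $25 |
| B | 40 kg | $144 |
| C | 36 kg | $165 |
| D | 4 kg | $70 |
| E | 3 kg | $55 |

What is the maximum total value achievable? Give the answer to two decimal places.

401.60

Take in order of value per unit:
- E (55/3 per unit): all 3 → value 55, running total 55.00
- D (70/4 per unit): all 4 → value 70, running total 125.00
- C (165/36 per unit): all 36 → value 165, running total 290.00
- B (144/40 per unit): 31 of 40 → value 31×144/40 = 111.6000, running total 401.60
Total 401.60.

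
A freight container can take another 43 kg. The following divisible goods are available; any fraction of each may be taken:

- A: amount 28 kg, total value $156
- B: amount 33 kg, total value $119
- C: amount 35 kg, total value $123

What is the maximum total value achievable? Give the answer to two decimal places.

Take in order of value per unit:
- A (156/28 per unit): all 28 → value 156, running total 156.00
- B (119/33 per unit): 15 of 33 → value 15×119/33 = 54.0909, running total 210.09
Total 210.09.

210.09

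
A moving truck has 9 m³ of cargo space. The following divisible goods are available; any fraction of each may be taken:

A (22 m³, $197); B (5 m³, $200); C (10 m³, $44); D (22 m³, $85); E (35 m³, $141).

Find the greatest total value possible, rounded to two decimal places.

Take in order of value per unit:
- B (200/5 per unit): all 5 → value 200, running total 200.00
- A (197/22 per unit): 4 of 22 → value 4×197/22 = 35.8182, running total 235.82
Total 235.82.

235.82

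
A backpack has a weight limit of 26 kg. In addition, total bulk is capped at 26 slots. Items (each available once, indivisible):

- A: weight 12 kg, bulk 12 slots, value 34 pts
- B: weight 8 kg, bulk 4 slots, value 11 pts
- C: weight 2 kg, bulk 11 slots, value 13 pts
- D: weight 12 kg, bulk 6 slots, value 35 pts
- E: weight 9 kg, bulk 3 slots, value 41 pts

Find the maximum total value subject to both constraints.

89 pts

Feasible sets respecting both limits:
- C+D+E: weight 23, bulk 20, value 89
- A+C+E: weight 23, bulk 26, value 88
- D+E: weight 21, bulk 9, value 76
Best: 89 pts.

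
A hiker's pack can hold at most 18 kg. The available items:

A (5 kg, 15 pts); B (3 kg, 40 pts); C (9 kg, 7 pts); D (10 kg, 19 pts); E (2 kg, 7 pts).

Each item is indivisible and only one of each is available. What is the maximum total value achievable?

Check high-value combinations within 18 kg:
- A+B+D: weight 5+3+10=18, value 15+40+19=74
- B+D+E: weight 3+10+2=15, value 40+19+7=66
- A+B+E: weight 5+3+2=10, value 15+40+7=62
- A+B+C: weight 5+3+9=17, value 15+40+7=62
Best: 74 pts.

74 pts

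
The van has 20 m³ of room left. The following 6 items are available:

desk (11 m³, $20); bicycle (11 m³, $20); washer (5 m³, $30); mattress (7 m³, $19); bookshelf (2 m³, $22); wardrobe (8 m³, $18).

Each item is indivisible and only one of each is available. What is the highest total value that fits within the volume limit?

Check high-value combinations within 20 m³:
- desk+washer+bookshelf: volume 11+5+2=18, value 20+30+22=72
- bicycle+washer+bookshelf: volume 11+5+2=18, value 20+30+22=72
- washer+mattress+bookshelf: volume 5+7+2=14, value 30+19+22=71
- washer+bookshelf+wardrobe: volume 5+2+8=15, value 30+22+18=70
- washer+mattress+wardrobe: volume 5+7+8=20, value 30+19+18=67
Best: $72.

$72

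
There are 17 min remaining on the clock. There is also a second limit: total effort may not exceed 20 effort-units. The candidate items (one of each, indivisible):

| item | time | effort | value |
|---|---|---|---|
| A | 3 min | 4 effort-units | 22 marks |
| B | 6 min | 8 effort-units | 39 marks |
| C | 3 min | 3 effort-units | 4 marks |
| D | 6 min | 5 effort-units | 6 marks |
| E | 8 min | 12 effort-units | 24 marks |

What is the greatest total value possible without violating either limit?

Feasible sets respecting both limits:
- A+B+D: time 15, effort 17, value 67
- A+B+C: time 12, effort 15, value 65
- B+E: time 14, effort 20, value 63
- A+B: time 9, effort 12, value 61
Best: 67 marks.

67 marks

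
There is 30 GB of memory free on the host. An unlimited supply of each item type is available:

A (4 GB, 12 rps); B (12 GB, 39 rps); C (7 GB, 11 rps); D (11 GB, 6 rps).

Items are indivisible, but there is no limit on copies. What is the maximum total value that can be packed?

Best value-per-unit is B at 39/12; filling with it alone gives 2×39 = 78.
Optimal mix: 1×A + 2×B → memory 28, value 90.

90 rps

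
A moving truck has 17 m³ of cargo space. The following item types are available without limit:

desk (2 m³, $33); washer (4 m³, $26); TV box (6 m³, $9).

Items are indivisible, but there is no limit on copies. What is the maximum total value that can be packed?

$264

Best value-per-unit is desk at 33/2, and filling with it alone uses volume 8×2=16. No mix of the others beats 8×33 = 264.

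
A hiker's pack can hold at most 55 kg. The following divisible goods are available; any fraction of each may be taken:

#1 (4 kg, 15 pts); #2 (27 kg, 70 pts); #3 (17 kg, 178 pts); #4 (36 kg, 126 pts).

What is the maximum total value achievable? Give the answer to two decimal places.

312.00

Take in order of value per unit:
- #3 (178/17 per unit): all 17 → value 178, running total 178.00
- #1 (15/4 per unit): all 4 → value 15, running total 193.00
- #4 (126/36 per unit): 34 of 36 → value 34×126/36 = 119.0000, running total 312.00
Total 312.00.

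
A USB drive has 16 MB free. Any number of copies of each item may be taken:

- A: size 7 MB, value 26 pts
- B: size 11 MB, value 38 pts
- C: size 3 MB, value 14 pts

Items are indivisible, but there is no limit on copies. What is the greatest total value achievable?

70 pts

Best value-per-unit is C at 14/3, and filling with it alone uses size 5×3=15. No mix of the others beats 5×14 = 70.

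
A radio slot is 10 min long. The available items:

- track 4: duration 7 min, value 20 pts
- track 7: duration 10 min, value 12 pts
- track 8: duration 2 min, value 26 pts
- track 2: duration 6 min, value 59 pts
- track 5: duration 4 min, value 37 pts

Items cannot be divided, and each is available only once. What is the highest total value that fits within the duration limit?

Check high-value combinations within 10 min:
- track 2+track 5: duration 6+4=10, value 59+37=96
- track 8+track 2: duration 2+6=8, value 26+59=85
- track 8+track 5: duration 2+4=6, value 26+37=63
- track 2: duration 6, value 59
- track 4+track 8: duration 7+2=9, value 20+26=46
Best: 96 pts.

96 pts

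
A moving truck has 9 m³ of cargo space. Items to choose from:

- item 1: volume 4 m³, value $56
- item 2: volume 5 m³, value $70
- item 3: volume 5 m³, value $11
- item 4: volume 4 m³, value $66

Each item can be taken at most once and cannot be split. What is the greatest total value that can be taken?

$136

Check high-value combinations within 9 m³:
- item 2+item 4: volume 5+4=9, value 70+66=136
- item 1+item 2: volume 4+5=9, value 56+70=126
- item 1+item 4: volume 4+4=8, value 56+66=122
Best: $136.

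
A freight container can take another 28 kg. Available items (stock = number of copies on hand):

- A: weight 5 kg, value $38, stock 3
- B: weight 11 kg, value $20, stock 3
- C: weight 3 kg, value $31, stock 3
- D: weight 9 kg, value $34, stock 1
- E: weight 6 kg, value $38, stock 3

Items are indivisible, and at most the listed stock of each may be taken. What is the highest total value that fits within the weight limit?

$214

Best selections within weight 28 and stock limits:
- 3×A + 2×C + 1×E: weight 27, value 214
- 2×A + 2×C + 2×E: weight 28, value 214
Best: $214.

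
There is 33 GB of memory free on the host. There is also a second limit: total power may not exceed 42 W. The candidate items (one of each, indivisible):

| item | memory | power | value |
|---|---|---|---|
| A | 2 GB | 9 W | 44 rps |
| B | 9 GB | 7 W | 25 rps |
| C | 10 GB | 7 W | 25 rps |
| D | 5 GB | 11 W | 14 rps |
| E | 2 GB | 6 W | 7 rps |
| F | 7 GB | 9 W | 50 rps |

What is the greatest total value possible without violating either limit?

Feasible sets respecting both limits:
- A+B+C+E+F: memory 30, power 38, value 151
- A+B+C+F: memory 28, power 32, value 144
- A+B+D+E+F: memory 25, power 42, value 140
Best: 151 rps.

151 rps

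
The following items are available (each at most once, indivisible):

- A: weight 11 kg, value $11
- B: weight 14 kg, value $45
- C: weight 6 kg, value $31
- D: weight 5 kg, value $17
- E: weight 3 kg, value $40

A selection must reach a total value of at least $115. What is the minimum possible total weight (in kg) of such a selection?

Subsets with value ≥ 115, sorted by total weight:
- B+C+E: weight 23, value 116
- B+C+D+E: weight 28, value 133
Minimum weight: 23 kg.

23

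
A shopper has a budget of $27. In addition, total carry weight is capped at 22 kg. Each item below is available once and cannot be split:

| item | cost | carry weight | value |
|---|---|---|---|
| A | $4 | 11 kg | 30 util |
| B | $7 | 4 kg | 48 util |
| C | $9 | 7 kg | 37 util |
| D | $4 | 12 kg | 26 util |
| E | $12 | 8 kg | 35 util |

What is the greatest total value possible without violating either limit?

115 util

Feasible sets respecting both limits:
- A+B+C: cost 20, carry weight 22, value 115
- B+C: cost 16, carry weight 11, value 85
- B+E: cost 19, carry weight 12, value 83
- A+B: cost 11, carry weight 15, value 78
Best: 115 util.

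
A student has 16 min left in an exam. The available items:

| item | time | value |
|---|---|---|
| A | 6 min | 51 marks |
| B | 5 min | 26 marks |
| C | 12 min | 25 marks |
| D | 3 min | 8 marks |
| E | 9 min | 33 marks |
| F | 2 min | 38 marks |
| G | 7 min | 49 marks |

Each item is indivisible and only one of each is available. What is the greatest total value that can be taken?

138 marks

This is a 0/1 knapsack; check combinations near the capacity.
- A+F+G: time 6+2+7=15, value 51+38+49=138
- A+B+D+F: time 6+5+3+2=16, value 51+26+8+38=123
- A+B+F: time 6+5+2=13, value 51+26+38=115
- B+F+G: time 5+2+7=14, value 26+38+49=113
Best: 138 marks.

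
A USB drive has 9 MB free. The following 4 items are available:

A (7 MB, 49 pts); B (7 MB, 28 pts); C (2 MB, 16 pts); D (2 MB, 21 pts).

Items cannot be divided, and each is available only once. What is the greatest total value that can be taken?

70 pts

This is a 0/1 knapsack; check combinations near the capacity.
- A+D: size 7+2=9, value 49+21=70
- A+C: size 7+2=9, value 49+16=65
- A: size 7, value 49
Best: 70 pts.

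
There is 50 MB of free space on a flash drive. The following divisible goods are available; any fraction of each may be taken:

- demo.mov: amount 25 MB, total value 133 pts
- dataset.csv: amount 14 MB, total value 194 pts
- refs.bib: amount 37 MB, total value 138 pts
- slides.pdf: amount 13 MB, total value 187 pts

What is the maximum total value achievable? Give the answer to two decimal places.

503.36

Take in order of value per unit:
- slides.pdf (187/13 per unit): all 13 → value 187, running total 187.00
- dataset.csv (194/14 per unit): all 14 → value 194, running total 381.00
- demo.mov (133/25 per unit): 23 of 25 → value 23×133/25 = 122.3600, running total 503.36
Total 503.36.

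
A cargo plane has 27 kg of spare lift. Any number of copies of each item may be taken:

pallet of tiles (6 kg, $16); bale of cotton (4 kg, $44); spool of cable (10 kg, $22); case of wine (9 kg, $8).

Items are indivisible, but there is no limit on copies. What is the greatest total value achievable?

$264

Best value-per-unit is bale of cotton at 44/4, and filling with it alone uses weight 6×4=24. No mix of the others beats 6×44 = 264.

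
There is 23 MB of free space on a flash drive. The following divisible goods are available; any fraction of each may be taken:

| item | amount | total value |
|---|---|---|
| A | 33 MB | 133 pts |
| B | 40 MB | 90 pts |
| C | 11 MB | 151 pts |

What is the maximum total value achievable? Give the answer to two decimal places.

199.36

Take in order of value per unit:
- C (151/11 per unit): all 11 → value 151, running total 151.00
- A (133/33 per unit): 12 of 33 → value 12×133/33 = 48.3636, running total 199.36
Total 199.36.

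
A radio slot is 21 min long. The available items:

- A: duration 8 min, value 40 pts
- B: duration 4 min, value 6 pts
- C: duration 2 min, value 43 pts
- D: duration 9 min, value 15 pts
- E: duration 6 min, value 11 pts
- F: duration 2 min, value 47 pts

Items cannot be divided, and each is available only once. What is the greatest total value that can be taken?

145 pts

This is a 0/1 knapsack; check combinations near the capacity.
- A+C+D+F: duration 8+2+9+2=21, value 40+43+15+47=145
- A+C+E+F: duration 8+2+6+2=18, value 40+43+11+47=141
- A+B+C+F: duration 8+4+2+2=16, value 40+6+43+47=136
- A+C+F: duration 8+2+2=12, value 40+43+47=130
- C+D+E+F: duration 2+9+6+2=19, value 43+15+11+47=116
Best: 145 pts.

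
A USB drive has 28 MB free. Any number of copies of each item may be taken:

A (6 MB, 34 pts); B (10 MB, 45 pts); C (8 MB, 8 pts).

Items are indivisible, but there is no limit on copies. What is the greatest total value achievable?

147 pts

Best value-per-unit is A at 34/6; filling with it alone gives 4×34 = 136.
Optimal mix: 3×A + 1×B → size 28, value 147.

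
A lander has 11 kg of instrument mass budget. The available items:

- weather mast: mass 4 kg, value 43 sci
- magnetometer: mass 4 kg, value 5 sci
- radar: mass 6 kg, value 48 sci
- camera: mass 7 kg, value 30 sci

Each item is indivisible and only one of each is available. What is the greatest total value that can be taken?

Check high-value combinations within 11 kg:
- weather mast+radar: mass 4+6=10, value 43+48=91
- weather mast+camera: mass 4+7=11, value 43+30=73
- magnetometer+radar: mass 4+6=10, value 5+48=53
Best: 91 sci.

91 sci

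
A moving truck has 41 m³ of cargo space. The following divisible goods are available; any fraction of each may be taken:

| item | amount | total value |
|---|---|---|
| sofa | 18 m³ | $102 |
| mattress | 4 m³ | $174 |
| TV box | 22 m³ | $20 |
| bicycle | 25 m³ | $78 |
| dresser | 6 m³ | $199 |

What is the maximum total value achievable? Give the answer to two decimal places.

Take in order of value per unit:
- mattress (174/4 per unit): all 4 → value 174, running total 174.00
- dresser (199/6 per unit): all 6 → value 199, running total 373.00
- sofa (102/18 per unit): all 18 → value 102, running total 475.00
- bicycle (78/25 per unit): 13 of 25 → value 13×78/25 = 40.5600, running total 515.56
Total 515.56.

515.56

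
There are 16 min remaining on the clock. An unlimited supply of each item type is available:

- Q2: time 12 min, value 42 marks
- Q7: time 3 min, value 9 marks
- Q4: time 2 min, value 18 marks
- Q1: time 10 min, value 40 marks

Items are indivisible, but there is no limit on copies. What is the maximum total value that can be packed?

144 marks

Best value-per-unit is Q4 at 18/2, and filling with it alone uses time 8×2=16. No mix of the others beats 8×18 = 144.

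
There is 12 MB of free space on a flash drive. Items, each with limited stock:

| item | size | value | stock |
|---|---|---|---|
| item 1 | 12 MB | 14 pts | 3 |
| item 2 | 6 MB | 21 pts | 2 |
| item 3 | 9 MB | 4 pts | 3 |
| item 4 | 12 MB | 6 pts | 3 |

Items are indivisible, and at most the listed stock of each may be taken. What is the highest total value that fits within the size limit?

42 pts

Best selections within size 12 and stock limits:
- 2×item 2: size 12, value 42
- 1×item 2: size 6, value 21
- 1×item 1: size 12, value 14
Best: 42 pts.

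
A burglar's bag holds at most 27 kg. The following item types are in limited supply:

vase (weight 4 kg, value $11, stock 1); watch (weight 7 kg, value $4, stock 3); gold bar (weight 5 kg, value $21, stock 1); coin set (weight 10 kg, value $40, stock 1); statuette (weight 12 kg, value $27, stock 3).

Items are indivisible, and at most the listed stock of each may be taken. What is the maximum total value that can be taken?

Top feasible selections:
- 1×gold bar + 1×coin set + 1×statuette: weight 27, value 88
- 1×vase + 1×coin set + 1×statuette: weight 26, value 78
- 1×vase + 1×watch + 1×gold bar + 1×coin set: weight 26, value 76
- 1×vase + 1×gold bar + 1×coin set: weight 19, value 72
Best: $88.

$88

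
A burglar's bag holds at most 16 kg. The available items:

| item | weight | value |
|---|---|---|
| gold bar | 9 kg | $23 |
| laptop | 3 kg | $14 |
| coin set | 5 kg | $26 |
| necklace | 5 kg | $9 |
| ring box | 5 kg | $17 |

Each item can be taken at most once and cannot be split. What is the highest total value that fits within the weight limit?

$57

Check high-value combinations within 16 kg:
- laptop+coin set+ring box: weight 3+5+5=13, value 14+26+17=57
- coin set+necklace+ring box: weight 5+5+5=15, value 26+9+17=52
- laptop+coin set+necklace: weight 3+5+5=13, value 14+26+9=49
Best: $57.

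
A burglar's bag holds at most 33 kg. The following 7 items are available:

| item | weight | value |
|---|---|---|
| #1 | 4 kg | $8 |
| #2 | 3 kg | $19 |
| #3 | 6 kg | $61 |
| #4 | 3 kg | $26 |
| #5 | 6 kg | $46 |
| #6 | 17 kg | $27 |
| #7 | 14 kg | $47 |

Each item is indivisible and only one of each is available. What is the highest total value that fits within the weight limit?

$199

Check high-value combinations within 33 kg:
- #2+#3+#4+#5+#7: weight 3+6+3+6+14=32, value 19+61+26+46+47=199
- #1+#3+#4+#5+#7: weight 4+6+3+6+14=33, value 8+61+26+46+47=188
- #1+#2+#3+#5+#7: weight 4+3+6+6+14=33, value 8+19+61+46+47=181
- #3+#4+#5+#7: weight 6+3+6+14=29, value 61+26+46+47=180
Best: $199.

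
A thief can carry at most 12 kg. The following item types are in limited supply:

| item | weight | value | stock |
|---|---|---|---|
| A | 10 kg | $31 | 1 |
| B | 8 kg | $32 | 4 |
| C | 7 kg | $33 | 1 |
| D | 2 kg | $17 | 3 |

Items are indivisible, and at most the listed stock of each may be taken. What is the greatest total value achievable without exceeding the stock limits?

Best selections within weight 12 and stock limits:
- 1×C + 2×D: weight 11, value 67
- 1×B + 2×D: weight 12, value 66
- 3×D: weight 6, value 51
- 1×C + 1×D: weight 9, value 50
Best: $67.

$67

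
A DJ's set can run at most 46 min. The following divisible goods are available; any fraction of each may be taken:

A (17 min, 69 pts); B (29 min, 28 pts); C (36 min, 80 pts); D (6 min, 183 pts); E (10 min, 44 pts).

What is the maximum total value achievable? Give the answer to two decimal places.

Take in order of value per unit:
- D (183/6 per unit): all 6 → value 183, running total 183.00
- E (44/10 per unit): all 10 → value 44, running total 227.00
- A (69/17 per unit): all 17 → value 69, running total 296.00
- C (80/36 per unit): 13 of 36 → value 13×80/36 = 28.8889, running total 324.89
Total 324.89.

324.89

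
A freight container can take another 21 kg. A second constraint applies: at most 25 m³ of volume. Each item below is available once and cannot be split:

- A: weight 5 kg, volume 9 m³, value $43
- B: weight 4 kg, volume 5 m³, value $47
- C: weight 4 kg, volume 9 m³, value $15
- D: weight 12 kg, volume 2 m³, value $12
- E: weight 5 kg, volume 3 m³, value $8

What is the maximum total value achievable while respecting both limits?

$105

Feasible sets respecting both limits:
- A+B+C: weight 13, volume 23, value 105
- A+B+D: weight 21, volume 16, value 102
- A+B+E: weight 14, volume 17, value 98
Best: $105.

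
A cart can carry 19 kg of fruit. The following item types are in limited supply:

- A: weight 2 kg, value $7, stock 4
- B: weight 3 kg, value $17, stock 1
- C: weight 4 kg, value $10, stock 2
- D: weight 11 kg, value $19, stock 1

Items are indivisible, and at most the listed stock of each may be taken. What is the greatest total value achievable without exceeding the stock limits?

Best selections within weight 19 and stock limits:
- 4×A + 1×B + 2×C: weight 19, value 65
- 3×A + 1×B + 2×C: weight 17, value 58
Best: $65.

$65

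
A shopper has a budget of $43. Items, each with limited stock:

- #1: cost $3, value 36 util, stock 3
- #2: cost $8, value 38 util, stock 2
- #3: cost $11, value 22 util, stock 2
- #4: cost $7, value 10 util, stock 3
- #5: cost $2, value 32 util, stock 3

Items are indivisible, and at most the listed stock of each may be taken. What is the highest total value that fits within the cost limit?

Top feasible selections:
- 3×#1 + 2×#2 + 1×#3 + 3×#5: cost 42, value 302
- 3×#1 + 2×#2 + 1×#4 + 3×#5: cost 38, value 290
- 3×#1 + 2×#2 + 3×#5: cost 31, value 280
Best: 302 util.

302 util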